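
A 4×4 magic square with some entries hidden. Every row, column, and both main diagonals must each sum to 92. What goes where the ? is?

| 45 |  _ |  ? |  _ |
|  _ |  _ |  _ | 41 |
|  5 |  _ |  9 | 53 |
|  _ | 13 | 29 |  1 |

33

The remaining cell in row 3 is (3,2) = 92 − 67 = 25.
Row 4 needs 92; the known cells sum to 43, so (4,1) = 49.
The remaining cell in column 1 is (2,1) = 92 − 99 = -7.
Column 4 needs 92; the known cells sum to 95, so (1,4) = -3.
Using main diagonal: 45 + 9 + 1 + ? → (2,2) = 92 − 55 = 37.
Anti-diagonal: -3 + 25 + 49 + ? = 92, so (2,3) = 21.
Using column 2: 37 + 25 + 13 + ? → (1,2) = 92 − 75 = 17.
Column 3 must total 92; the given cells sum to 59, so (1,3) = 33.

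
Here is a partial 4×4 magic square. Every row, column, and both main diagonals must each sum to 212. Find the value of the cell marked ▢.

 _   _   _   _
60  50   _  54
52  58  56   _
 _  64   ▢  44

66

Row 2: 60 + 50 + 54 + ? = 212, so (2,3) = 48.
Row 3: 52 + 58 + 56 + ? = 212, so (3,4) = 46.
Column 2 needs 212; the known cells sum to 172, so (1,2) = 40.
Column 4 needs 212; the known cells sum to 144, so (1,4) = 68.
Main diagonal needs 212; the known cells sum to 150, so (1,1) = 62.
Anti-diagonal: 68 + 48 + 58 + ? = 212, so (4,1) = 38.
Using row 1: 62 + 40 + 68 + ? → (1,3) = 212 − 170 = 42.
The remaining cell in row 4 is (4,3) = 212 − 146 = 66.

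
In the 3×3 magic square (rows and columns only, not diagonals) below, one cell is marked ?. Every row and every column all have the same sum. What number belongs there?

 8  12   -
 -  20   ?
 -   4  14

Column 2 is complete and sums to 36; that is the magic constant.
Row 1 must total 36; the given cells sum to 20, so (1,3) = 16.
Row 3: 4 + 14 + ? = 36, so (3,1) = 18.
The remaining cell in column 1 is (2,1) = 36 − 26 = 10.
Column 3 must total 36; the given cells sum to 30, so (2,3) = 6.

6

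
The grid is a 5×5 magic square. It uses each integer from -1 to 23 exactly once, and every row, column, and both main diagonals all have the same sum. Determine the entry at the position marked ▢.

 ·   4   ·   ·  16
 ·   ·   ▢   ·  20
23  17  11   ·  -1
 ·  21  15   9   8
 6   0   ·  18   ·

7

The entries are -1 through 23, which sum to 275, so each line sums to 275/5 = 55.
The remaining cell in row 3 is (3,4) = 55 − 50 = 5.
Row 4: 21 + 15 + 9 + 8 + ? = 55, so (4,1) = 2.
Column 2 needs 55; the known cells sum to 42, so (2,2) = 13.
From column 5, 55 − (16 + 20 + (-1) + 8) gives (5,5) = 12.
The remaining cell in main diagonal is (1,1) = 55 − 45 = 10.
From anti-diagonal, 55 − (16 + 11 + 21 + 6) gives (2,4) = 1.
The remaining cell in row 5 is (5,3) = 55 − 36 = 19.
Using column 1: 10 + 23 + 2 + 6 + ? → (2,1) = 55 − 41 = 14.
Column 4: 1 + 5 + 9 + 18 + ? = 55, so (1,4) = 22.
Row 1 must total 55; the given cells sum to 52, so (1,3) = 3.
Row 2 must total 55; the given cells sum to 48, so (2,3) = 7.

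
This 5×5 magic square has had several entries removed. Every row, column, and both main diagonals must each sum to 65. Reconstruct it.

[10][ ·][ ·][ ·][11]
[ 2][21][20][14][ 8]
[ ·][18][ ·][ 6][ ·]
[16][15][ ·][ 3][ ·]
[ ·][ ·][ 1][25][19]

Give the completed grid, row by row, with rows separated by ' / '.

10 4 23 17 11 / 2 21 20 14 8 / 24 18 12 6 5 / 16 15 9 3 22 / 13 7 1 25 19

Column 4 must total 65; the given cells sum to 48, so (1,4) = 17.
Using main diagonal: 10 + 21 + 3 + 19 + ? → (3,3) = 65 − 53 = 12.
Using anti-diagonal: 11 + 14 + 12 + 15 + ? → (5,1) = 65 − 52 = 13.
The remaining cell in row 5 is (5,2) = 65 − 58 = 7.
Column 1 must total 65; the given cells sum to 41, so (3,1) = 24.
The remaining cell in column 2 is (1,2) = 65 − 61 = 4.
Row 1: 10 + 4 + 17 + 11 + ? = 65, so (1,3) = 23.
Row 3 must total 65; the given cells sum to 60, so (3,5) = 5.
Column 3 needs 65; the known cells sum to 56, so (4,3) = 9.
Column 5: 11 + 8 + 5 + 19 + ? = 65, so (4,5) = 22.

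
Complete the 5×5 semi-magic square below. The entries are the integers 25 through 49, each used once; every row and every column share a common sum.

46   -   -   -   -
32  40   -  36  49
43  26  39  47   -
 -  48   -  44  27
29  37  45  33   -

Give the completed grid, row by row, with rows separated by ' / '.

46 34 42 25 38 / 32 40 28 36 49 / 43 26 39 47 30 / 35 48 31 44 27 / 29 37 45 33 41

The entries are 25 through 49, which sum to 925, so each line sums to 925/5 = 185.
Row 2 needs 185; the known cells sum to 157, so (2,3) = 28.
Row 3 needs 185; the known cells sum to 155, so (3,5) = 30.
The remaining cell in row 5 is (5,5) = 185 − 144 = 41.
Column 1: 46 + 32 + 43 + 29 + ? = 185, so (4,1) = 35.
Column 2 needs 185; the known cells sum to 151, so (1,2) = 34.
Column 4 must total 185; the given cells sum to 160, so (1,4) = 25.
The remaining cell in column 5 is (1,5) = 185 − 147 = 38.
From row 1, 185 − (46 + 34 + 25 + 38) gives (1,3) = 42.
The remaining cell in row 4 is (4,3) = 185 − 154 = 31.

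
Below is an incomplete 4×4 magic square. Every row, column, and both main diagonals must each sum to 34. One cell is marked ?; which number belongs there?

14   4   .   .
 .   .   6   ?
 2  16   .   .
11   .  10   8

From row 4, 34 − (11 + 10 + 8) gives (4,2) = 5.
Column 1 needs 34; the known cells sum to 27, so (2,1) = 7.
The remaining cell in column 2 is (2,2) = 34 − 25 = 9.
Main diagonal must total 34; the given cells sum to 31, so (3,3) = 3.
Using anti-diagonal: 6 + 16 + 11 + ? → (1,4) = 34 − 33 = 1.
From row 1, 34 − (14 + 4 + 1) gives (1,3) = 15.
Row 2: 7 + 9 + 6 + ? = 34, so (2,4) = 12.

12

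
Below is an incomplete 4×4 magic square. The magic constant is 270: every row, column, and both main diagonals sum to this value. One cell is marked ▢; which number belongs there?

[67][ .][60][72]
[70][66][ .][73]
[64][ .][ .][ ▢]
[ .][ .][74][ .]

Row 1 must total 270; the given cells sum to 199, so (1,2) = 71.
Row 2 must total 270; the given cells sum to 209, so (2,3) = 61.
Column 1 must total 270; the given cells sum to 201, so (4,1) = 69.
Column 3: 60 + 61 + 74 + ? = 270, so (3,3) = 75.
Main diagonal: 67 + 66 + 75 + ? = 270, so (4,4) = 62.
The remaining cell in anti-diagonal is (3,2) = 270 − 202 = 68.
Row 3 needs 270; the known cells sum to 207, so (3,4) = 63.

63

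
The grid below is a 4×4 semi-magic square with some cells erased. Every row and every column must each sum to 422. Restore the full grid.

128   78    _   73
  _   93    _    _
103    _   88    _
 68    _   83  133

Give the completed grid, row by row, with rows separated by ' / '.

The remaining cell in row 1 is (1,3) = 422 − 279 = 143.
Row 4 must total 422; the given cells sum to 284, so (4,2) = 138.
The remaining cell in column 1 is (2,1) = 422 − 299 = 123.
The remaining cell in column 2 is (3,2) = 422 − 309 = 113.
Using column 3: 143 + 88 + 83 + ? → (2,3) = 422 − 314 = 108.
Row 2 needs 422; the known cells sum to 324, so (2,4) = 98.
Row 3 must total 422; the given cells sum to 304, so (3,4) = 118.

128 78 143 73 / 123 93 108 98 / 103 113 88 118 / 68 138 83 133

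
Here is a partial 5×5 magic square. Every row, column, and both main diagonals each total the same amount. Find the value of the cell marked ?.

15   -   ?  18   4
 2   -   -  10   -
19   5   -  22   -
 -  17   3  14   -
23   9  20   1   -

Column 4 is complete and sums to 65; that is the magic constant.
Row 5 must total 65; the given cells sum to 53, so (5,5) = 12.
Column 1 needs 65; the known cells sum to 59, so (4,1) = 6.
Anti-diagonal needs 65; the known cells sum to 54, so (3,3) = 11.
Row 3 must total 65; the given cells sum to 57, so (3,5) = 8.
Row 4: 6 + 17 + 3 + 14 + ? = 65, so (4,5) = 25.
Column 5 needs 65; the known cells sum to 49, so (2,5) = 16.
Main diagonal must total 65; the given cells sum to 52, so (2,2) = 13.
Row 2 must total 65; the given cells sum to 41, so (2,3) = 24.
From column 2, 65 − (13 + 5 + 17 + 9) gives (1,2) = 21.
Column 3 must total 65; the given cells sum to 58, so (1,3) = 7.

7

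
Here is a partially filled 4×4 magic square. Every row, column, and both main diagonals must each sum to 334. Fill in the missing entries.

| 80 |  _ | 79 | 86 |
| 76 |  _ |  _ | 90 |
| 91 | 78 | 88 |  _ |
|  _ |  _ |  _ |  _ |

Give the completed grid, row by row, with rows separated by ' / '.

80 89 79 86 / 76 85 83 90 / 91 78 88 77 / 87 82 84 81

Row 1: 80 + 79 + 86 + ? = 334, so (1,2) = 89.
The remaining cell in row 3 is (3,4) = 334 − 257 = 77.
Column 1 needs 334; the known cells sum to 247, so (4,1) = 87.
Column 4: 86 + 90 + 77 + ? = 334, so (4,4) = 81.
Main diagonal needs 334; the known cells sum to 249, so (2,2) = 85.
Anti-diagonal must total 334; the given cells sum to 251, so (2,3) = 83.
Column 2: 89 + 85 + 78 + ? = 334, so (4,2) = 82.
Column 3 needs 334; the known cells sum to 250, so (4,3) = 84.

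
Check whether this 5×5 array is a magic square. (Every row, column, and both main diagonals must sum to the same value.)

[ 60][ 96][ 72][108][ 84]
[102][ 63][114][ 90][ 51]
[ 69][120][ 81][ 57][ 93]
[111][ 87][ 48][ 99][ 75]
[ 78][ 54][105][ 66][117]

Row 1: 60 + 96 + 72 + 108 + 84 = 420.
Row 2: 102 + 63 + 114 + 90 + 51 = 420.
Row 3: 69 + 120 + 81 + 57 + 93 = 420.
Row 4: 111 + 87 + 48 + 99 + 75 = 420.
Row 5: 78 + 54 + 105 + 66 + 117 = 420.
Column 1: 60 + 102 + 69 + 111 + 78 = 420.
Column 2: 96 + 63 + 120 + 87 + 54 = 420.
Column 3: 72 + 114 + 81 + 48 + 105 = 420.
Column 4: 108 + 90 + 57 + 99 + 66 = 420.
Column 5: 84 + 51 + 93 + 75 + 117 = 420.
Main diagonal: 60 + 63 + 81 + 99 + 117 = 420.
Anti-diagonal: 84 + 90 + 81 + 87 + 78 = 420.
All lines sum to 420.

Yes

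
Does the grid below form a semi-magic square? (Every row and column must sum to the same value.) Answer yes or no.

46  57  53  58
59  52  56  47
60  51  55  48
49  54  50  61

Yes

Row 1: 46 + 57 + 53 + 58 = 214.
Row 2: 59 + 52 + 56 + 47 = 214.
Row 3: 60 + 51 + 55 + 48 = 214.
Row 4: 49 + 54 + 50 + 61 = 214.
Column 1: 46 + 59 + 60 + 49 = 214.
Column 2: 57 + 52 + 51 + 54 = 214.
Column 3: 53 + 56 + 55 + 50 = 214.
Column 4: 58 + 47 + 48 + 61 = 214.
All lines sum to 214.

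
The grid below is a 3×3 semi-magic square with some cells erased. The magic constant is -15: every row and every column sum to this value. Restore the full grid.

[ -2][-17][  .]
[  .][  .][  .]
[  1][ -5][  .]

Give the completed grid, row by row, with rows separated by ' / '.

-2 -17 4 / -14 7 -8 / 1 -5 -11

Row 1 needs -15; the known cells sum to -19, so (1,3) = 4.
Row 3 needs -15; the known cells sum to -4, so (3,3) = -11.
From column 1, -15 − (-2 + 1) gives (2,1) = -14.
Using column 2: -17 + (-5) + ? → (2,2) = -15 − (-22) = 7.
Using column 3: 4 + (-11) + ? → (2,3) = -15 − (-7) = -8.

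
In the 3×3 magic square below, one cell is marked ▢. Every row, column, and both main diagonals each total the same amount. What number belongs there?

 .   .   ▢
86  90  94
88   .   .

92

Row 2 is complete and sums to 270; that is the magic constant.
From column 1, 270 − (86 + 88) gives (1,1) = 96.
Main diagonal must total 270; the given cells sum to 186, so (3,3) = 84.
The remaining cell in anti-diagonal is (1,3) = 270 − 178 = 92.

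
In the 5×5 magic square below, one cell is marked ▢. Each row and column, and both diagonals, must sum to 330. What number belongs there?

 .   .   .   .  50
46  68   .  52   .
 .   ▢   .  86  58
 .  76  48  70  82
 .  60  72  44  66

Row 4 needs 330; the known cells sum to 276, so (4,1) = 54.
Row 5 must total 330; the given cells sum to 242, so (5,1) = 88.
Column 4: 52 + 86 + 70 + 44 + ? = 330, so (1,4) = 78.
The remaining cell in column 5 is (2,5) = 330 − 256 = 74.
From anti-diagonal, 330 − (50 + 52 + 76 + 88) gives (3,3) = 64.
Row 2 needs 330; the known cells sum to 240, so (2,3) = 90.
Using column 3: 90 + 64 + 48 + 72 + ? → (1,3) = 330 − 274 = 56.
Main diagonal needs 330; the known cells sum to 268, so (1,1) = 62.
Using row 1: 62 + 56 + 78 + 50 + ? → (1,2) = 330 − 246 = 84.
Column 1: 62 + 46 + 54 + 88 + ? = 330, so (3,1) = 80.
The remaining cell in column 2 is (3,2) = 330 − 288 = 42.

42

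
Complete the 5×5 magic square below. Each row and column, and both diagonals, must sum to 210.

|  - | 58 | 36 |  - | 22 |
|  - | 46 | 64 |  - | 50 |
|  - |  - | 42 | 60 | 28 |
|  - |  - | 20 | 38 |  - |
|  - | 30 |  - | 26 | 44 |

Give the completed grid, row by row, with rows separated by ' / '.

40 58 36 54 22 / 18 46 64 32 50 / 56 24 42 60 28 / 34 52 20 38 66 / 62 30 48 26 44

Column 3: 36 + 64 + 42 + 20 + ? = 210, so (5,3) = 48.
Using column 5: 22 + 50 + 28 + 44 + ? → (4,5) = 210 − 144 = 66.
Main diagonal must total 210; the given cells sum to 170, so (1,1) = 40.
Row 1: 40 + 58 + 36 + 22 + ? = 210, so (1,4) = 54.
Row 5 needs 210; the known cells sum to 148, so (5,1) = 62.
From column 4, 210 − (54 + 60 + 38 + 26) gives (2,4) = 32.
Anti-diagonal needs 210; the known cells sum to 158, so (4,2) = 52.
Row 2 must total 210; the given cells sum to 192, so (2,1) = 18.
Row 4: 52 + 20 + 38 + 66 + ? = 210, so (4,1) = 34.
Column 1 must total 210; the given cells sum to 154, so (3,1) = 56.
Column 2 needs 210; the known cells sum to 186, so (3,2) = 24.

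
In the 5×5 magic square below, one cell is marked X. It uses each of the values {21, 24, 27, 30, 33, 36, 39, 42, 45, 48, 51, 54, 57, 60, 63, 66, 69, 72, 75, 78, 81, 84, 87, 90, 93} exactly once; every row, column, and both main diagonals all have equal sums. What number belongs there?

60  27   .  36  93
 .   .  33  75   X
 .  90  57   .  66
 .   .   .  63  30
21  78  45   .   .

The 25 entries sum to 1425, so each line sums to 1425/5 = 285.
Using row 1: 60 + 27 + 36 + 93 + ? → (1,3) = 285 − 216 = 69.
The remaining cell in column 3 is (4,3) = 285 − 204 = 81.
Anti-diagonal must total 285; the given cells sum to 246, so (4,2) = 39.
From row 4, 285 − (39 + 81 + 63 + 30) gives (4,1) = 72.
Column 2 must total 285; the given cells sum to 234, so (2,2) = 51.
Main diagonal needs 285; the known cells sum to 231, so (5,5) = 54.
Row 5 needs 285; the known cells sum to 198, so (5,4) = 87.
Column 4 needs 285; the known cells sum to 261, so (3,4) = 24.
Using column 5: 93 + 66 + 30 + 54 + ? → (2,5) = 285 − 243 = 42.

42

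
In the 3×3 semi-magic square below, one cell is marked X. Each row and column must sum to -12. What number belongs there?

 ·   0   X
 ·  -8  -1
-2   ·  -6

-5

Row 2 must total -12; the given cells sum to -9, so (2,1) = -3.
The remaining cell in row 3 is (3,2) = -12 − (-8) = -4.
From column 1, -12 − (-3 + (-2)) gives (1,1) = -7.
Column 3: -1 + (-6) + ? = -12, so (1,3) = -5.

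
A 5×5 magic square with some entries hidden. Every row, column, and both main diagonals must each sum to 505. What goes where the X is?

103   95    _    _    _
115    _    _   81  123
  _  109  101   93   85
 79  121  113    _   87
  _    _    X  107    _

125

From row 3, 505 − (109 + 101 + 93 + 85) gives (3,1) = 117.
The remaining cell in row 4 is (4,4) = 505 − 400 = 105.
Column 1 must total 505; the given cells sum to 414, so (5,1) = 91.
Column 4 needs 505; the known cells sum to 386, so (1,4) = 119.
Anti-diagonal must total 505; the given cells sum to 394, so (1,5) = 111.
Row 1: 103 + 95 + 119 + 111 + ? = 505, so (1,3) = 77.
The remaining cell in column 5 is (5,5) = 505 − 406 = 99.
The remaining cell in main diagonal is (2,2) = 505 − 408 = 97.
Row 2: 115 + 97 + 81 + 123 + ? = 505, so (2,3) = 89.
Column 2 must total 505; the given cells sum to 422, so (5,2) = 83.
Using column 3: 77 + 89 + 101 + 113 + ? → (5,3) = 505 − 380 = 125.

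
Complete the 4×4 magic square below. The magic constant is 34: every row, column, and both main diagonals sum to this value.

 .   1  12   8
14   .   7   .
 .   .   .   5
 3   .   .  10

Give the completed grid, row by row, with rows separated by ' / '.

Row 1 needs 34; the known cells sum to 21, so (1,1) = 13.
Using column 1: 13 + 14 + 3 + ? → (3,1) = 34 − 30 = 4.
Column 4: 8 + 5 + 10 + ? = 34, so (2,4) = 11.
From anti-diagonal, 34 − (8 + 7 + 3) gives (3,2) = 16.
From row 2, 34 − (14 + 7 + 11) gives (2,2) = 2.
Row 3 needs 34; the known cells sum to 25, so (3,3) = 9.
From column 2, 34 − (1 + 2 + 16) gives (4,2) = 15.
Column 3 needs 34; the known cells sum to 28, so (4,3) = 6.

13 1 12 8 / 14 2 7 11 / 4 16 9 5 / 3 15 6 10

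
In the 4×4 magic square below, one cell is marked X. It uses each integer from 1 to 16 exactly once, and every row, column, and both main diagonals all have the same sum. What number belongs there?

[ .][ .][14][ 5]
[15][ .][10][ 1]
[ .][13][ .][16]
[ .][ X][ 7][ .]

The entries are 1 through 16, which sum to 136, so each line sums to 136/4 = 34.
Row 2 needs 34; the known cells sum to 26, so (2,2) = 8.
Column 3 needs 34; the known cells sum to 31, so (3,3) = 3.
From column 4, 34 − (5 + 1 + 16) gives (4,4) = 12.
Main diagonal must total 34; the given cells sum to 23, so (1,1) = 11.
Anti-diagonal must total 34; the given cells sum to 28, so (4,1) = 6.
Using row 1: 11 + 14 + 5 + ? → (1,2) = 34 − 30 = 4.
The remaining cell in row 3 is (3,1) = 34 − 32 = 2.
Using row 4: 6 + 7 + 12 + ? → (4,2) = 34 − 25 = 9.

9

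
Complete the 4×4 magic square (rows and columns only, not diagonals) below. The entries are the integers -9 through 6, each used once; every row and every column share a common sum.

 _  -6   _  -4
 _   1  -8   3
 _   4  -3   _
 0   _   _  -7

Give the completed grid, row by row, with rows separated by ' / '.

5 -6 -1 -4 / -2 1 -8 3 / -9 4 -3 2 / 0 -5 6 -7

The entries are -9 through 6, which sum to -24, so each line sums to -24/4 = -6.
From row 2, -6 − (1 + (-8) + 3) gives (2,1) = -2.
The remaining cell in column 2 is (4,2) = -6 − (-1) = -5.
From column 4, -6 − (-4 + 3 + (-7)) gives (3,4) = 2.
Row 3 needs -6; the known cells sum to 3, so (3,1) = -9.
Row 4 must total -6; the given cells sum to -12, so (4,3) = 6.
Column 1 must total -6; the given cells sum to -11, so (1,1) = 5.
Column 3 must total -6; the given cells sum to -5, so (1,3) = -1.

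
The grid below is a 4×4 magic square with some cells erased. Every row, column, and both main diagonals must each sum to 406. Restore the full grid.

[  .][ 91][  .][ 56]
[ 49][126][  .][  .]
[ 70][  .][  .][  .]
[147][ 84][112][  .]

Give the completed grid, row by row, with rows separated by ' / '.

From row 4, 406 − (147 + 84 + 112) gives (4,4) = 63.
From column 1, 406 − (49 + 70 + 147) gives (1,1) = 140.
The remaining cell in column 2 is (3,2) = 406 − 301 = 105.
From main diagonal, 406 − (140 + 126 + 63) gives (3,3) = 77.
Using anti-diagonal: 56 + 105 + 147 + ? → (2,3) = 406 − 308 = 98.
Row 1: 140 + 91 + 56 + ? = 406, so (1,3) = 119.
Using row 2: 49 + 126 + 98 + ? → (2,4) = 406 − 273 = 133.
Row 3 must total 406; the given cells sum to 252, so (3,4) = 154.

140 91 119 56 / 49 126 98 133 / 70 105 77 154 / 147 84 112 63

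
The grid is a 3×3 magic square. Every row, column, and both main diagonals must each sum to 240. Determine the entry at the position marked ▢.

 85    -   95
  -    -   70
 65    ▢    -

Row 1: 85 + 95 + ? = 240, so (1,2) = 60.
The remaining cell in column 1 is (2,1) = 240 − 150 = 90.
From column 3, 240 − (95 + 70) gives (3,3) = 75.
The remaining cell in main diagonal is (2,2) = 240 − 160 = 80.
Row 3: 65 + 75 + ? = 240, so (3,2) = 100.

100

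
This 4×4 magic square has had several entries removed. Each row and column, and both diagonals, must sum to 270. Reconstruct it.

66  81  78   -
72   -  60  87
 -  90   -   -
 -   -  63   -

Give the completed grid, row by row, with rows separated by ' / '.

66 81 78 45 / 72 51 60 87 / 57 90 69 54 / 75 48 63 84

The remaining cell in row 1 is (1,4) = 270 − 225 = 45.
Row 2: 72 + 60 + 87 + ? = 270, so (2,2) = 51.
From column 2, 270 − (81 + 51 + 90) gives (4,2) = 48.
Column 3 must total 270; the given cells sum to 201, so (3,3) = 69.
Main diagonal must total 270; the given cells sum to 186, so (4,4) = 84.
Using anti-diagonal: 45 + 60 + 90 + ? → (4,1) = 270 − 195 = 75.
The remaining cell in column 1 is (3,1) = 270 − 213 = 57.
Column 4: 45 + 87 + 84 + ? = 270, so (3,4) = 54.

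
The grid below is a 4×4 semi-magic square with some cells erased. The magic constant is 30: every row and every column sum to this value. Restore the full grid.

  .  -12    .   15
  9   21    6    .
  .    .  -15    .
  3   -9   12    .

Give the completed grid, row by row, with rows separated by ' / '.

Row 2 needs 30; the known cells sum to 36, so (2,4) = -6.
Row 4: 3 + (-9) + 12 + ? = 30, so (4,4) = 24.
Column 2: -12 + 21 + (-9) + ? = 30, so (3,2) = 30.
Column 3 must total 30; the given cells sum to 3, so (1,3) = 27.
Column 4 must total 30; the given cells sum to 33, so (3,4) = -3.
Row 1: -12 + 27 + 15 + ? = 30, so (1,1) = 0.
The remaining cell in row 3 is (3,1) = 30 − 12 = 18.

0 -12 27 15 / 9 21 6 -6 / 18 30 -15 -3 / 3 -9 12 24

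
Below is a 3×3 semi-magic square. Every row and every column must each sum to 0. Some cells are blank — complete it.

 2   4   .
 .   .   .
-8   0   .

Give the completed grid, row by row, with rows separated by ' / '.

Row 1 must total 0; the given cells sum to 6, so (1,3) = -6.
The remaining cell in row 3 is (3,3) = 0 − (-8) = 8.
The remaining cell in column 1 is (2,1) = 0 − (-6) = 6.
Column 2: 4 + 0 + ? = 0, so (2,2) = -4.
From column 3, 0 − (-6 + 8) gives (2,3) = -2.

2 4 -6 / 6 -4 -2 / -8 0 8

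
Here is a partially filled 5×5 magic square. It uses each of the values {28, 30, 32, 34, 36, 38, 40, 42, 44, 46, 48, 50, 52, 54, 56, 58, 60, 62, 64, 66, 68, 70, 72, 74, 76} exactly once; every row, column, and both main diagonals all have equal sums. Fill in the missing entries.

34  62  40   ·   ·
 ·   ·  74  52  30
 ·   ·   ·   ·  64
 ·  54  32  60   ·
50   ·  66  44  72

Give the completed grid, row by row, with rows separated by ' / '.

34 62 40 68 56 / 58 46 74 52 30 / 42 70 48 36 64 / 76 54 32 60 38 / 50 28 66 44 72

The 25 entries sum to 1300, so each line sums to 1300/5 = 260.
The remaining cell in row 5 is (5,2) = 260 − 232 = 28.
From column 3, 260 − (40 + 74 + 32 + 66) gives (3,3) = 48.
Main diagonal: 34 + 48 + 60 + 72 + ? = 260, so (2,2) = 46.
Using anti-diagonal: 52 + 48 + 54 + 50 + ? → (1,5) = 260 − 204 = 56.
Row 1: 34 + 62 + 40 + 56 + ? = 260, so (1,4) = 68.
From row 2, 260 − (46 + 74 + 52 + 30) gives (2,1) = 58.
Using column 2: 62 + 46 + 54 + 28 + ? → (3,2) = 260 − 190 = 70.
Column 4 needs 260; the known cells sum to 224, so (3,4) = 36.
Column 5 must total 260; the given cells sum to 222, so (4,5) = 38.
Row 3 must total 260; the given cells sum to 218, so (3,1) = 42.
Using row 4: 54 + 32 + 60 + 38 + ? → (4,1) = 260 − 184 = 76.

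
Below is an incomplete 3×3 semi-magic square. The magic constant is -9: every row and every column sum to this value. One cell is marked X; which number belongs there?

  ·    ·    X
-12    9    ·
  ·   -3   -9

6

Row 2 needs -9; the known cells sum to -3, so (2,3) = -6.
Row 3: -3 + (-9) + ? = -9, so (3,1) = 3.
Column 1 needs -9; the known cells sum to -9, so (1,1) = 0.
Using column 2: 9 + (-3) + ? → (1,2) = -9 − 6 = -15.
From column 3, -9 − (-6 + (-9)) gives (1,3) = 6.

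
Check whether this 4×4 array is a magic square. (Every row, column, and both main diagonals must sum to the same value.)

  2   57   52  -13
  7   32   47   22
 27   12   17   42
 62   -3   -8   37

Row 1: 2 + 57 + 52 + (-13) = 98.
Row 2: 7 + 32 + 47 + 22 = 108.
Row 3: 27 + 12 + 17 + 42 = 98.
Row 4: 62 + (-3) + (-8) + 37 = 88.
Column 1: 2 + 7 + 27 + 62 = 98.
Column 2: 57 + 32 + 12 + (-3) = 98.
Column 3: 52 + 47 + 17 + (-8) = 108.
Column 4: -13 + 22 + 42 + 37 = 88.
Main diagonal: 2 + 32 + 17 + 37 = 88.
Anti-diagonal: -13 + 47 + 12 + 62 = 108.

No — row 4 sums to 88 but column 2 sums to 98.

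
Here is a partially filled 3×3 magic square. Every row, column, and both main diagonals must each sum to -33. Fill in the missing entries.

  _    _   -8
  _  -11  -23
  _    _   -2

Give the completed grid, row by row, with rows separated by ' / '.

Row 2: -11 + (-23) + ? = -33, so (2,1) = 1.
Main diagonal must total -33; the given cells sum to -13, so (1,1) = -20.
Anti-diagonal: -8 + (-11) + ? = -33, so (3,1) = -14.
From row 1, -33 − (-20 + (-8)) gives (1,2) = -5.
Row 3: -14 + (-2) + ? = -33, so (3,2) = -17.

-20 -5 -8 / 1 -11 -23 / -14 -17 -2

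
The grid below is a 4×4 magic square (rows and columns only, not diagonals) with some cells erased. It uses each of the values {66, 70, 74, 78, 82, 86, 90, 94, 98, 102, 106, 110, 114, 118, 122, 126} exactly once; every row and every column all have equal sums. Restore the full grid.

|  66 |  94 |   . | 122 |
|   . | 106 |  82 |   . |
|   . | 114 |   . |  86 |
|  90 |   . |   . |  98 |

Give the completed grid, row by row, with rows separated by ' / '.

66 94 102 122 / 118 106 82 78 / 110 114 74 86 / 90 70 126 98

The 16 entries sum to 1536, so each line sums to 1536/4 = 384.
Row 1 needs 384; the known cells sum to 282, so (1,3) = 102.
Column 2: 94 + 106 + 114 + ? = 384, so (4,2) = 70.
Column 4: 122 + 86 + 98 + ? = 384, so (2,4) = 78.
The remaining cell in row 2 is (2,1) = 384 − 266 = 118.
Row 4: 90 + 70 + 98 + ? = 384, so (4,3) = 126.
From column 1, 384 − (66 + 118 + 90) gives (3,1) = 110.
Column 3 must total 384; the given cells sum to 310, so (3,3) = 74.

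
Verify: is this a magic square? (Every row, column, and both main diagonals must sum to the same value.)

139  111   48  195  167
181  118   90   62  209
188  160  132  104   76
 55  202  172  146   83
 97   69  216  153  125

Row 1: 139 + 111 + 48 + 195 + 167 = 660.
Row 2: 181 + 118 + 90 + 62 + 209 = 660.
Row 3: 188 + 160 + 132 + 104 + 76 = 660.
Row 4: 55 + 202 + 172 + 146 + 83 = 658.
Row 5: 97 + 69 + 216 + 153 + 125 = 660.
Column 1: 139 + 181 + 188 + 55 + 97 = 660.
Column 2: 111 + 118 + 160 + 202 + 69 = 660.
Column 3: 48 + 90 + 132 + 172 + 216 = 658.
Column 4: 195 + 62 + 104 + 146 + 153 = 660.
Column 5: 167 + 209 + 76 + 83 + 125 = 660.
Main diagonal: 139 + 118 + 132 + 146 + 125 = 660.
Anti-diagonal: 167 + 62 + 132 + 202 + 97 = 660.

No — anti-diagonal sums to 660 but row 4 sums to 658.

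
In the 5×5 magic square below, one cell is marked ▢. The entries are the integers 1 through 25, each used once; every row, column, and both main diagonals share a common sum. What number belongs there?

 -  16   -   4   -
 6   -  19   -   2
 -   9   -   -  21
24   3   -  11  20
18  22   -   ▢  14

10

The entries are 1 through 25, which sum to 325, so each line sums to 325/5 = 65.
Row 4: 24 + 3 + 11 + 20 + ? = 65, so (4,3) = 7.
From column 2, 65 − (16 + 9 + 3 + 22) gives (2,2) = 15.
Using column 5: 2 + 21 + 20 + 14 + ? → (1,5) = 65 − 57 = 8.
Row 2 must total 65; the given cells sum to 42, so (2,4) = 23.
Using anti-diagonal: 8 + 23 + 3 + 18 + ? → (3,3) = 65 − 52 = 13.
The remaining cell in main diagonal is (1,1) = 65 − 53 = 12.
Row 1: 12 + 16 + 4 + 8 + ? = 65, so (1,3) = 25.
Column 1 needs 65; the known cells sum to 60, so (3,1) = 5.
The remaining cell in column 3 is (5,3) = 65 − 64 = 1.
Row 3 must total 65; the given cells sum to 48, so (3,4) = 17.
Using row 5: 18 + 22 + 1 + 14 + ? → (5,4) = 65 − 55 = 10.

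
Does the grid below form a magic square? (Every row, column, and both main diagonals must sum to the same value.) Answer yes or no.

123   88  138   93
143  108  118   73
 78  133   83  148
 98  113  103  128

Row 1: 123 + 88 + 138 + 93 = 442.
Row 2: 143 + 108 + 118 + 73 = 442.
Row 3: 78 + 133 + 83 + 148 = 442.
Row 4: 98 + 113 + 103 + 128 = 442.
Column 1: 123 + 143 + 78 + 98 = 442.
Column 2: 88 + 108 + 133 + 113 = 442.
Column 3: 138 + 118 + 83 + 103 = 442.
Column 4: 93 + 73 + 148 + 128 = 442.
Main diagonal: 123 + 108 + 83 + 128 = 442.
Anti-diagonal: 93 + 118 + 133 + 98 = 442.
All lines sum to 442.

Yes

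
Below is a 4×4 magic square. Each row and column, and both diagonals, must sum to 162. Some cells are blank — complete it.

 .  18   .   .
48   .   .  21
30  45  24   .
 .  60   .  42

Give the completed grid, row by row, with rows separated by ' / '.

57 18 51 36 / 48 39 54 21 / 30 45 24 63 / 27 60 33 42

Row 3 needs 162; the known cells sum to 99, so (3,4) = 63.
Column 2 needs 162; the known cells sum to 123, so (2,2) = 39.
From column 4, 162 − (21 + 63 + 42) gives (1,4) = 36.
The remaining cell in main diagonal is (1,1) = 162 − 105 = 57.
The remaining cell in row 1 is (1,3) = 162 − 111 = 51.
Using row 2: 48 + 39 + 21 + ? → (2,3) = 162 − 108 = 54.
Column 1 needs 162; the known cells sum to 135, so (4,1) = 27.
Column 3 needs 162; the known cells sum to 129, so (4,3) = 33.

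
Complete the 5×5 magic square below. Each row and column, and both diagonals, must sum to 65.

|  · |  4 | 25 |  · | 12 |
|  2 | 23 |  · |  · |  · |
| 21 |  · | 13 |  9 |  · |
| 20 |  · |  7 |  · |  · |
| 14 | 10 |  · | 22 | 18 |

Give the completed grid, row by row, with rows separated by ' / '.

8 4 25 16 12 / 2 23 19 15 6 / 21 17 13 9 5 / 20 11 7 3 24 / 14 10 1 22 18

From row 5, 65 − (14 + 10 + 22 + 18) gives (5,3) = 1.
The remaining cell in column 1 is (1,1) = 65 − 57 = 8.
The remaining cell in column 3 is (2,3) = 65 − 46 = 19.
Main diagonal needs 65; the known cells sum to 62, so (4,4) = 3.
Row 1: 8 + 4 + 25 + 12 + ? = 65, so (1,4) = 16.
Using column 4: 16 + 9 + 3 + 22 + ? → (2,4) = 65 − 50 = 15.
Anti-diagonal needs 65; the known cells sum to 54, so (4,2) = 11.
Row 2 must total 65; the given cells sum to 59, so (2,5) = 6.
The remaining cell in row 4 is (4,5) = 65 − 41 = 24.
Using column 2: 4 + 23 + 11 + 10 + ? → (3,2) = 65 − 48 = 17.
Using column 5: 12 + 6 + 24 + 18 + ? → (3,5) = 65 − 60 = 5.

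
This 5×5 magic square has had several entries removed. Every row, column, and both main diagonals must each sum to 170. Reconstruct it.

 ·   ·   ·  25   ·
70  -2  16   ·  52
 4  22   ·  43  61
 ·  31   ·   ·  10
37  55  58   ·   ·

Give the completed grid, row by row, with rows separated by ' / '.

46 64 7 25 28 / 70 -2 16 34 52 / 4 22 40 43 61 / 13 31 49 67 10 / 37 55 58 1 19

Row 2 needs 170; the known cells sum to 136, so (2,4) = 34.
Row 3 must total 170; the given cells sum to 130, so (3,3) = 40.
Using column 2: -2 + 22 + 31 + 55 + ? → (1,2) = 170 − 106 = 64.
Using anti-diagonal: 34 + 40 + 31 + 37 + ? → (1,5) = 170 − 142 = 28.
Column 5: 28 + 52 + 61 + 10 + ? = 170, so (5,5) = 19.
Row 5: 37 + 55 + 58 + 19 + ? = 170, so (5,4) = 1.
Column 4: 25 + 34 + 43 + 1 + ? = 170, so (4,4) = 67.
The remaining cell in main diagonal is (1,1) = 170 − 124 = 46.
Row 1 must total 170; the given cells sum to 163, so (1,3) = 7.
The remaining cell in column 1 is (4,1) = 170 − 157 = 13.
Column 3 must total 170; the given cells sum to 121, so (4,3) = 49.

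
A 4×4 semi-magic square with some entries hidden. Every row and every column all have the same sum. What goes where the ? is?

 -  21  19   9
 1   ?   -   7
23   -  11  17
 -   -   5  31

Column 4 is complete and sums to 64; that is the magic constant.
Row 1: 21 + 19 + 9 + ? = 64, so (1,1) = 15.
The remaining cell in row 3 is (3,2) = 64 − 51 = 13.
From column 1, 64 − (15 + 1 + 23) gives (4,1) = 25.
Column 3: 19 + 11 + 5 + ? = 64, so (2,3) = 29.
Row 2 needs 64; the known cells sum to 37, so (2,2) = 27.

27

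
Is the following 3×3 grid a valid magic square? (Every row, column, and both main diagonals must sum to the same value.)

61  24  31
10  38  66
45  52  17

Row 1: 61 + 24 + 31 = 116.
Row 2: 10 + 38 + 66 = 114.
Row 3: 45 + 52 + 17 = 114.
Column 1: 61 + 10 + 45 = 116.
Column 2: 24 + 38 + 52 = 114.
Column 3: 31 + 66 + 17 = 114.
Main diagonal: 61 + 38 + 17 = 116.
Anti-diagonal: 31 + 38 + 45 = 114.

No — column 3 sums to 114 but main diagonal sums to 116.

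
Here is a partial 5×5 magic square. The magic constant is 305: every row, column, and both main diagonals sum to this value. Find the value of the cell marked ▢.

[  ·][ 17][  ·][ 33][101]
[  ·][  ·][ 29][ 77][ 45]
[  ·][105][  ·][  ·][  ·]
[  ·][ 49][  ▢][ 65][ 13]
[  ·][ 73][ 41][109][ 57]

97

Row 5: 73 + 41 + 109 + 57 + ? = 305, so (5,1) = 25.
Column 2 must total 305; the given cells sum to 244, so (2,2) = 61.
Column 4 must total 305; the given cells sum to 284, so (3,4) = 21.
Column 5 must total 305; the given cells sum to 216, so (3,5) = 89.
Anti-diagonal: 101 + 77 + 49 + 25 + ? = 305, so (3,3) = 53.
From row 2, 305 − (61 + 29 + 77 + 45) gives (2,1) = 93.
Row 3 needs 305; the known cells sum to 268, so (3,1) = 37.
Main diagonal needs 305; the known cells sum to 236, so (1,1) = 69.
Using row 1: 69 + 17 + 33 + 101 + ? → (1,3) = 305 − 220 = 85.
Column 1 needs 305; the known cells sum to 224, so (4,1) = 81.
Column 3 needs 305; the known cells sum to 208, so (4,3) = 97.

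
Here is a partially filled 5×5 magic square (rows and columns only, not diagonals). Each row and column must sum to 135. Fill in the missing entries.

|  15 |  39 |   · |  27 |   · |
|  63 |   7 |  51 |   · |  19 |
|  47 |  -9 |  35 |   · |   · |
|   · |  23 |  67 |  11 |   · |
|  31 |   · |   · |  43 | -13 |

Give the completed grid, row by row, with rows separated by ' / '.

Row 2 must total 135; the given cells sum to 140, so (2,4) = -5.
The remaining cell in column 1 is (4,1) = 135 − 156 = -21.
Column 2: 39 + 7 + (-9) + 23 + ? = 135, so (5,2) = 75.
From column 4, 135 − (27 + (-5) + 11 + 43) gives (3,4) = 59.
Row 3 needs 135; the known cells sum to 132, so (3,5) = 3.
The remaining cell in row 4 is (4,5) = 135 − 80 = 55.
The remaining cell in row 5 is (5,3) = 135 − 136 = -1.
Column 3: 51 + 35 + 67 + (-1) + ? = 135, so (1,3) = -17.
Using column 5: 19 + 3 + 55 + (-13) + ? → (1,5) = 135 − 64 = 71.

15 39 -17 27 71 / 63 7 51 -5 19 / 47 -9 35 59 3 / -21 23 67 11 55 / 31 75 -1 43 -13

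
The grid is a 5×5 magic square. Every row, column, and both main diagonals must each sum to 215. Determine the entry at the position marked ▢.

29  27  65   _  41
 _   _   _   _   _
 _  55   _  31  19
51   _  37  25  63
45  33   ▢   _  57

21

Row 1: 29 + 27 + 65 + 41 + ? = 215, so (1,4) = 53.
Row 4 must total 215; the given cells sum to 176, so (4,2) = 39.
Column 2 needs 215; the known cells sum to 154, so (2,2) = 61.
Column 5 must total 215; the given cells sum to 180, so (2,5) = 35.
Main diagonal: 29 + 61 + 25 + 57 + ? = 215, so (3,3) = 43.
Using anti-diagonal: 41 + 43 + 39 + 45 + ? → (2,4) = 215 − 168 = 47.
Row 3: 55 + 43 + 31 + 19 + ? = 215, so (3,1) = 67.
Column 1 must total 215; the given cells sum to 192, so (2,1) = 23.
Using column 4: 53 + 47 + 31 + 25 + ? → (5,4) = 215 − 156 = 59.
From row 2, 215 − (23 + 61 + 47 + 35) gives (2,3) = 49.
Row 5: 45 + 33 + 59 + 57 + ? = 215, so (5,3) = 21.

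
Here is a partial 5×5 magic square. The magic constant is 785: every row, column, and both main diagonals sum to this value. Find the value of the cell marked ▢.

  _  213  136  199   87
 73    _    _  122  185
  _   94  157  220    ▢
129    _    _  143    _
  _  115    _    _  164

108

Row 1: 213 + 136 + 199 + 87 + ? = 785, so (1,1) = 150.
Column 4: 199 + 122 + 220 + 143 + ? = 785, so (5,4) = 101.
Main diagonal needs 785; the known cells sum to 614, so (2,2) = 171.
Using row 2: 73 + 171 + 122 + 185 + ? → (2,3) = 785 − 551 = 234.
Column 2 needs 785; the known cells sum to 593, so (4,2) = 192.
Using anti-diagonal: 87 + 122 + 157 + 192 + ? → (5,1) = 785 − 558 = 227.
Row 5: 227 + 115 + 101 + 164 + ? = 785, so (5,3) = 178.
The remaining cell in column 1 is (3,1) = 785 − 579 = 206.
Column 3: 136 + 234 + 157 + 178 + ? = 785, so (4,3) = 80.
Using row 3: 206 + 94 + 157 + 220 + ? → (3,5) = 785 − 677 = 108.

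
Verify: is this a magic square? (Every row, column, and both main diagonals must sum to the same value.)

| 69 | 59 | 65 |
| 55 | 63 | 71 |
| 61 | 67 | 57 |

No — column 3 sums to 193 but column 2 sums to 189.

Row 1: 69 + 59 + 65 = 193.
Row 2: 55 + 63 + 71 = 189.
Row 3: 61 + 67 + 57 = 185.
Column 1: 69 + 55 + 61 = 185.
Column 2: 59 + 63 + 67 = 189.
Column 3: 65 + 71 + 57 = 193.
Main diagonal: 69 + 63 + 57 = 189.
Anti-diagonal: 65 + 63 + 61 = 189.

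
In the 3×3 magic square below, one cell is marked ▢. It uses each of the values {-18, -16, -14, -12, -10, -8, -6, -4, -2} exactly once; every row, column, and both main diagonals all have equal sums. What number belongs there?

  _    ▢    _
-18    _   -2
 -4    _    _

The 9 entries sum to -90, so each line sums to -90/3 = -30.
Row 2 needs -30; the known cells sum to -20, so (2,2) = -10.
The remaining cell in column 1 is (1,1) = -30 − (-22) = -8.
Main diagonal must total -30; the given cells sum to -18, so (3,3) = -12.
The remaining cell in anti-diagonal is (1,3) = -30 − (-14) = -16.
Row 1: -8 + (-16) + ? = -30, so (1,2) = -6.

-6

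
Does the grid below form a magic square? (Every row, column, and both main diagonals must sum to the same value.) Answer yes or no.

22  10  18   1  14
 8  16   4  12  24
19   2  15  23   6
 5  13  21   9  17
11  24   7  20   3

No — column 5 sums to 64 but column 4 sums to 65.

Row 1: 22 + 10 + 18 + 1 + 14 = 65.
Row 2: 8 + 16 + 4 + 12 + 24 = 64.
Row 3: 19 + 2 + 15 + 23 + 6 = 65.
Row 4: 5 + 13 + 21 + 9 + 17 = 65.
Row 5: 11 + 24 + 7 + 20 + 3 = 65.
Column 1: 22 + 8 + 19 + 5 + 11 = 65.
Column 2: 10 + 16 + 2 + 13 + 24 = 65.
Column 3: 18 + 4 + 15 + 21 + 7 = 65.
Column 4: 1 + 12 + 23 + 9 + 20 = 65.
Column 5: 14 + 24 + 6 + 17 + 3 = 64.
Main diagonal: 22 + 16 + 15 + 9 + 3 = 65.
Anti-diagonal: 14 + 12 + 15 + 13 + 11 = 65.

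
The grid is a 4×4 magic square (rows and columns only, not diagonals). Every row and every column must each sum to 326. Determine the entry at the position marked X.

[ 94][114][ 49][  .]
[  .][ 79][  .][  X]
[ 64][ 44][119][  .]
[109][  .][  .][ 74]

Row 1 needs 326; the known cells sum to 257, so (1,4) = 69.
Using row 3: 64 + 44 + 119 + ? → (3,4) = 326 − 227 = 99.
The remaining cell in column 1 is (2,1) = 326 − 267 = 59.
Column 2 needs 326; the known cells sum to 237, so (4,2) = 89.
From column 4, 326 − (69 + 99 + 74) gives (2,4) = 84.

84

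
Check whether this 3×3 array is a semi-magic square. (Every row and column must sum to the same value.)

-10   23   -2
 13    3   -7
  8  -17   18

Row 1: -10 + 23 + (-2) = 11.
Row 2: 13 + 3 + (-7) = 9.
Row 3: 8 + (-17) + 18 = 9.
Column 1: -10 + 13 + 8 = 11.
Column 2: 23 + 3 + (-17) = 9.
Column 3: -2 + (-7) + 18 = 9.

No — column 3 sums to 9 but row 1 sums to 11.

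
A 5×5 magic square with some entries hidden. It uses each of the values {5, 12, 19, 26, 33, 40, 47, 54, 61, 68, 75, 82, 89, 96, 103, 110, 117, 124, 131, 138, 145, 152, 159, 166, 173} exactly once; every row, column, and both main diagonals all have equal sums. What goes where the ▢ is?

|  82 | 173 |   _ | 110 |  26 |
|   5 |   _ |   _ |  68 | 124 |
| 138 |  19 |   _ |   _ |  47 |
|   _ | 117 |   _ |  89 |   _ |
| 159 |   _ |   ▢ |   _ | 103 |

The 25 entries sum to 2225, so each line sums to 2225/5 = 445.
Row 1 must total 445; the given cells sum to 391, so (1,3) = 54.
Column 1: 82 + 5 + 138 + 159 + ? = 445, so (4,1) = 61.
Using column 5: 26 + 124 + 47 + 103 + ? → (4,5) = 445 − 300 = 145.
Anti-diagonal must total 445; the given cells sum to 370, so (3,3) = 75.
Row 3 needs 445; the known cells sum to 279, so (3,4) = 166.
Row 4: 61 + 117 + 89 + 145 + ? = 445, so (4,3) = 33.
The remaining cell in column 4 is (5,4) = 445 − 433 = 12.
From main diagonal, 445 − (82 + 75 + 89 + 103) gives (2,2) = 96.
The remaining cell in row 2 is (2,3) = 445 − 293 = 152.
From column 2, 445 − (173 + 96 + 19 + 117) gives (5,2) = 40.
Using column 3: 54 + 152 + 75 + 33 + ? → (5,3) = 445 − 314 = 131.

131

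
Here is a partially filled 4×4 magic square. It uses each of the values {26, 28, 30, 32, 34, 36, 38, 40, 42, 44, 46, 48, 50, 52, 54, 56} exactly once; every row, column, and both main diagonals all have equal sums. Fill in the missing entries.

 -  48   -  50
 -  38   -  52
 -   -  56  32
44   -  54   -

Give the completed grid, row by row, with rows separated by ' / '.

The 16 entries sum to 656, so each line sums to 656/4 = 164.
Column 4: 50 + 52 + 32 + ? = 164, so (4,4) = 30.
The remaining cell in main diagonal is (1,1) = 164 − 124 = 40.
The remaining cell in row 1 is (1,3) = 164 − 138 = 26.
Row 4 must total 164; the given cells sum to 128, so (4,2) = 36.
Column 2: 48 + 38 + 36 + ? = 164, so (3,2) = 42.
Column 3: 26 + 56 + 54 + ? = 164, so (2,3) = 28.
Row 2: 38 + 28 + 52 + ? = 164, so (2,1) = 46.
Row 3 must total 164; the given cells sum to 130, so (3,1) = 34.

40 48 26 50 / 46 38 28 52 / 34 42 56 32 / 44 36 54 30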